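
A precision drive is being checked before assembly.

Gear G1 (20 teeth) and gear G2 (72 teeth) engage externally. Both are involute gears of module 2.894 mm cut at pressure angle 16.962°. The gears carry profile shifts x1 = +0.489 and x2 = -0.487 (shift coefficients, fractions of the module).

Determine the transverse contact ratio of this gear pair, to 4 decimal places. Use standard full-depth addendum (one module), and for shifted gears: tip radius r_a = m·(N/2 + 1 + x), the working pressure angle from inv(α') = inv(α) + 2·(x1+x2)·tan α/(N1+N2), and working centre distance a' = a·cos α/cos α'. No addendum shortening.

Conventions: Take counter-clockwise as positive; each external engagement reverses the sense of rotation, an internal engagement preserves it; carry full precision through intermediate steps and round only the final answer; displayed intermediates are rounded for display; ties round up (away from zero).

1.6915

class = single-mesh tooth geometry [involute pair 20T × 72T, m = 2.894]
base radii: r_b1 = 27.681065, r_b2 = 99.651835
tip radii: r_a1 = 33.249166, r_a2 = 105.668622
inv(α') = inv(16.962°) + 2·(+0.489-0.487)·tan α/(20+72) = 0.00897612  ⇒  α' = 16.97016°
a' = a·cos α / cos α' = 133.1240·cos 16.962°/cos 16.97016° = 133.129787
action lengths: √(r_a1²−r_b1²) = 18.419166, √(r_a2²−r_b2²) = 35.147823
base pitch p_b = π·m·cos α = 8.696263
CR = (18.419166 + 35.147823 − 133.129787·sin 16.97016°)/8.696263 = 1.691521
contact ratio ≈ 1.6915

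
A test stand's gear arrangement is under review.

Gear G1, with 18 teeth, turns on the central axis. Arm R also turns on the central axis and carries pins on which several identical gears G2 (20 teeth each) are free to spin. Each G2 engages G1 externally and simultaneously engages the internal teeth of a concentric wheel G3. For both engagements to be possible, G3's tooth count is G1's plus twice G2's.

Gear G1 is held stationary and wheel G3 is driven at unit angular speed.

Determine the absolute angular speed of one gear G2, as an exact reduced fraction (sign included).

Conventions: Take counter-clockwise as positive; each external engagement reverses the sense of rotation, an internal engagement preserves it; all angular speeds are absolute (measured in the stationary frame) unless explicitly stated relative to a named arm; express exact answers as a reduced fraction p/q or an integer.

topology: planetary set — G1 18T / G2 20T / G3 58T, arm = carrier (Willis)
ring teeth: 18 + 2·20 = 58
18(ω_sun−ω_arm) = −58(ω_ring−ω_arm),  ω_sun = 0, ω_ring = 1
18(0−ω_arm) = −58(1−ω_arm)  ⇒  76·ω_arm = 58  ⇒  ω_arm = 29/38
sun–planet mesh: 18·(0−29/38) = −20·(ω_p−ω_arm)  ⇒  ω_p−ω_arm = 261/380
ω_p = 29/38 + 261/380 = 29/20
exact speed ratio = 29/20

29/20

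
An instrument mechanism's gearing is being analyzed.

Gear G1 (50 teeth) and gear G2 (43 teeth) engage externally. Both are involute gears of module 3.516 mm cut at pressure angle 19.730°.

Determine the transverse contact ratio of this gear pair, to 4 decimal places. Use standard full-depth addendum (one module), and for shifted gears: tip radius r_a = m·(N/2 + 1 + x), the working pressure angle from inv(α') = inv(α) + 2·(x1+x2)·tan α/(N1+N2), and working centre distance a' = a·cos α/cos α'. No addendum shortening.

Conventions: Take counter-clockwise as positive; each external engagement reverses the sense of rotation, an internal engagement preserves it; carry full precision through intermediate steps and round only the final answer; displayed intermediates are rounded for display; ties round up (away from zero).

topology: single-mesh involute geometry — m = 3.516, 50T/43T pair
base radii: r_b1 = 82.739735, r_b2 = 71.156172
tip radii: r_a1 = 91.416000, r_a2 = 79.110000
no profile shift: α' = α, a' = a
action lengths: √(r_a1²−r_b1²) = 38.871858, √(r_a2²−r_b2²) = 34.571539
base pitch p_b = π·m·cos α = 10.397382
CR = (38.871858 + 34.571539 − 163.494000·sin 19.73000°)/10.397382 = 1.755226
contact ratio ≈ 1.7552

1.7552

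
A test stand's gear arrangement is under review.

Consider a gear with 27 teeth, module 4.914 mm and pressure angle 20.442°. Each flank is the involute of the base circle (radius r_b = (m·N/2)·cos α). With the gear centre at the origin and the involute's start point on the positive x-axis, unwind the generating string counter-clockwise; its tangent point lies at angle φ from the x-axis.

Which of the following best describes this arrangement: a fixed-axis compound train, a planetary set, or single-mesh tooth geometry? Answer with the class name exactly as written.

single-mesh tooth geometry

class = single-mesh tooth geometry [base-circle involute, m = 4.914, 27T]
classification: single-mesh tooth geometry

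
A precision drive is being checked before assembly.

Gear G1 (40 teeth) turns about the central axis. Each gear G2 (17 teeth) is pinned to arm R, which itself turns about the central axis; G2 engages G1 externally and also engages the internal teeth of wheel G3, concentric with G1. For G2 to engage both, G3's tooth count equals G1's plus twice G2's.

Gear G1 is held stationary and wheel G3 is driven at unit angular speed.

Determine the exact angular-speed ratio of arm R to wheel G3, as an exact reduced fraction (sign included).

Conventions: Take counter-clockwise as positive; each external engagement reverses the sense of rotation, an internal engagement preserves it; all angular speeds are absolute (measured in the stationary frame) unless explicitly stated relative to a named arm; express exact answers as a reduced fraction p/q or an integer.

37/57

class = planetary set [G3 = 40+2·17 = 74; Willis about the carrier]
ring teeth: 40 + 2·17 = 74
40(ω_sun−ω_arm) = −74(ω_ring−ω_arm),  ω_sun = 0, ω_ring = 1
40(0−ω_arm) = −74(1−ω_arm)  ⇒  114·ω_arm = 74  ⇒  ω_arm = 37/57
ω_out/ω_in = 37/57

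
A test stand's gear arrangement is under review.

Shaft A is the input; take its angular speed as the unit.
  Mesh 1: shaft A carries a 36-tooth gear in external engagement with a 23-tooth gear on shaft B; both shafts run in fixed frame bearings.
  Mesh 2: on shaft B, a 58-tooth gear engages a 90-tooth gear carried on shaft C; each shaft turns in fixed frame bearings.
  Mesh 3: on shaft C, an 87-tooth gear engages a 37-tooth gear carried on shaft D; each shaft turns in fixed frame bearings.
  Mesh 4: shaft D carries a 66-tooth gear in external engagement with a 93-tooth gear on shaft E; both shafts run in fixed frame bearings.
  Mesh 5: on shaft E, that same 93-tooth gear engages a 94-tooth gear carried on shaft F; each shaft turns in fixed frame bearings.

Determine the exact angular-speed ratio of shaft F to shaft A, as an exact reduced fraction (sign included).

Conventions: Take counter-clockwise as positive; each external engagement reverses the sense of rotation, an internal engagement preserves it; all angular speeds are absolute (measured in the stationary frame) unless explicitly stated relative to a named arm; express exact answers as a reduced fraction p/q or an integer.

-333036/199985

class = fixed-axis compound train [5 meshes; 5 ratios multiply, 5 sense flips]
mesh 1 [36T→23T]: running ratio 36/23, sense −
mesh 2 [58T→90T]: running ratio 116/115, sense +
mesh 3 [87T→37T]: running ratio 10092/4255, sense −
mesh 4 [66T→93T]: running ratio 222024/131905, sense +
mesh 5 [93T→94T]: running ratio 333036/199985, sense −
ω_out/ω_in = -333036/199985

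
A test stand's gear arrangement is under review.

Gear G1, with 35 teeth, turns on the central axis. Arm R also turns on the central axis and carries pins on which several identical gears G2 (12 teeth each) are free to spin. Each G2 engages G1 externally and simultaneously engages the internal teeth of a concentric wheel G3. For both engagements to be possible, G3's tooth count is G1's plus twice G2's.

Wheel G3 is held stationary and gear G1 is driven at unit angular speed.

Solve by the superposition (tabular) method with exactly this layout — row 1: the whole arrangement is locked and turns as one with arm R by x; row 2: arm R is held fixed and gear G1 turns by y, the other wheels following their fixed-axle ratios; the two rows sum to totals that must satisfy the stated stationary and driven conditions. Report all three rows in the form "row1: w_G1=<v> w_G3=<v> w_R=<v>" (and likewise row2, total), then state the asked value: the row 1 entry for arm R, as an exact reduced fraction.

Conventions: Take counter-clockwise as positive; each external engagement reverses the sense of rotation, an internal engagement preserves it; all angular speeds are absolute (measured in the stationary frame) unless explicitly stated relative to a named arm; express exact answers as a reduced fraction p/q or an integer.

row1: w_G1=35/94 w_G3=35/94 w_R=35/94
row2: w_G1=59/94 w_G3=-35/94 w_R=0
total: w_G1=1 w_G3=0 w_R=35/94
asked value: 35/94

planetary set (35T centre, 12T on arm, 59T internal) — Willis relation
row 1: whole set turns with the arm by x
row 2: sun turns y, ring = −(35/59)·y, arm 0
boundary: total ω_ring = x − (35/59)·y = 0 and total ω_sun = x + y = 1  ⇒  y = 59/94, x = 35/94
row 2 ring = −(35/59)·59/94 = -35/94
totals (row 1 + row 2): sun 35/94 + 59/94 = 1, ring 35/94 + (-35/94) = 0, arm 35/94 + 0 = 35/94
asked cell (row1, arm) = 35/94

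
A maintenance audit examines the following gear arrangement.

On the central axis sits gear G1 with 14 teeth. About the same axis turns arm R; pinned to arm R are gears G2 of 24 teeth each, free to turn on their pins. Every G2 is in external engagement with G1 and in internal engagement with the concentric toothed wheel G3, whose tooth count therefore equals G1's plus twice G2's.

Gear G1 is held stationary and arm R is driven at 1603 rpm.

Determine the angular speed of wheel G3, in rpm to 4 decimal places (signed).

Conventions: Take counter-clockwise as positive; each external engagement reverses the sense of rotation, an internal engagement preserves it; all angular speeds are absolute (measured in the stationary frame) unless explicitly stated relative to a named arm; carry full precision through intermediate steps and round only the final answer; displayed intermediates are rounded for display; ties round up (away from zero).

planetary set (14T centre, 24T on arm, 62T internal) — Willis relation
normalise by the input: solve with ω_arm = 1, then scale by 1603 rpm
ring teeth: 14 + 2·24 = 62
14(ω_sun−ω_arm) = −62(ω_ring−ω_arm),  ω_sun = 0, ω_arm = 1
ω_ring = 1 − (14/62)(0−1) = 38/31
scale: ω_ring = 38/31 × 1603 rpm = +1964.9677 rpm

+1964.9677 rpm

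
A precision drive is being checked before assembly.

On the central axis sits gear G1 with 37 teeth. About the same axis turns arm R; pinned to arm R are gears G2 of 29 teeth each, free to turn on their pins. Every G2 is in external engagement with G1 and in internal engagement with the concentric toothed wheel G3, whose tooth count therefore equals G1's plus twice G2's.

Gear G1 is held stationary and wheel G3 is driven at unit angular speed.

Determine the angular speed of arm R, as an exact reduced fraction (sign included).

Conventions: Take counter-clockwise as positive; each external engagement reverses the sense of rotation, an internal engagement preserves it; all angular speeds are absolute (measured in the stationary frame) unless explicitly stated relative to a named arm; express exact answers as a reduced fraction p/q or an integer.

95/132

planetary set (37T centre, 29T on arm, 95T internal) — Willis relation
ring teeth: 37 + 2·29 = 95
37(ω_sun−ω_arm) = −95(ω_ring−ω_arm),  ω_sun = 0, ω_ring = 1
37(0−ω_arm) = −95(1−ω_arm)  ⇒  132·ω_arm = 95  ⇒  ω_arm = 95/132
exact speed ratio = 95/132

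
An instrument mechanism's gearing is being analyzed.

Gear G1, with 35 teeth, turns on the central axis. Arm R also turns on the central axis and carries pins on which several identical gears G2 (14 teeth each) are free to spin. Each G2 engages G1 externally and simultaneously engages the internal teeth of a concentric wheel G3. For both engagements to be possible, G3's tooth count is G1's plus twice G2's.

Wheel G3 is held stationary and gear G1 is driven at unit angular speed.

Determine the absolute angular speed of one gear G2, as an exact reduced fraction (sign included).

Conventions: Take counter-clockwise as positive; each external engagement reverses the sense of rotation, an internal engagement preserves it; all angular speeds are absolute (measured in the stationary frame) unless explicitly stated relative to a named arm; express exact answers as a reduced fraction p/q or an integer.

recognized (axles ride arm R): planetary set, 35/14/63 teeth
ring teeth: 35 + 2·14 = 63
35(ω_sun−ω_arm) = −63(ω_ring−ω_arm),  ω_ring = 0, ω_sun = 1
35(1−ω_arm) = −63(0−ω_arm)  ⇒  98·ω_arm = 35  ⇒  ω_arm = 5/14
sun–planet mesh: 35·(1−5/14) = −14·(ω_p−ω_arm)  ⇒  ω_p−ω_arm = -45/28
ω_p = 5/14 − 45/28 = -5/4
exact speed ratio = -5/4

-5/4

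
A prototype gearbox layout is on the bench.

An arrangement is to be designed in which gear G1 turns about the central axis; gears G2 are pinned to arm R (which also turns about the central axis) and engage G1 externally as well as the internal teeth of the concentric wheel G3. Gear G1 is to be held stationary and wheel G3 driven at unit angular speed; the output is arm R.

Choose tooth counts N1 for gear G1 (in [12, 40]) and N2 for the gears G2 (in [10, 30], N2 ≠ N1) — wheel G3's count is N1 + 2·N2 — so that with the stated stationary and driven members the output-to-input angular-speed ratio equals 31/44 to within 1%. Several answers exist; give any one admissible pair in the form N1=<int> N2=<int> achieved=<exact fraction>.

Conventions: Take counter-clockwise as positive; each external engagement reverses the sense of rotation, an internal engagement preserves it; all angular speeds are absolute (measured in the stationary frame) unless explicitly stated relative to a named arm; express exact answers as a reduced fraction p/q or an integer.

N1=26 N2=18 achieved=31/44

planetary set to be sized for 31/44 (Willis relation)
Willis with ω_sun = 0: ω_arm/ω_ring = N3/(N1+N3); set equal to 31/44  ⇒  N3/N1 = (31/44)/(1 − 31/44) = 31/13
N3 = N1 + 2·N2  ⇒  N2/N1 = (N3/N1 − 1)/2 = (31/13 − 1)/2 = 9/13
smallest multiple with N1 ≥ 12 and N2 ≥ 10: k = 2  ⇒  N1 = 2·13 = 26, N2 = 2·9 = 18 (N1 ≤ 40, N2 ≤ 30, N2 ≠ N1 ✓), N3 = 26 + 2·18 = 62
check: N3/(N1+N3) with N1 = 26, N3 = 62 gives 31/44; |achieved − target| = 0 ≤ 31/4400 ✓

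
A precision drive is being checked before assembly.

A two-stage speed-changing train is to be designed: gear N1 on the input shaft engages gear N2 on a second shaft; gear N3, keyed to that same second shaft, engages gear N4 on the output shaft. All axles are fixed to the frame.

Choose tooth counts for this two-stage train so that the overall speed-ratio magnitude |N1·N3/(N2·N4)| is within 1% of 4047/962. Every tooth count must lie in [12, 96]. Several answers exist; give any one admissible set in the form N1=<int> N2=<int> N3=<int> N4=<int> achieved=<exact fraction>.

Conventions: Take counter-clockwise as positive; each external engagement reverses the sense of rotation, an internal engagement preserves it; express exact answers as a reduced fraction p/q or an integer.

class = fixed-axis compound train [2-stage, 4047/962 wanted]
target = 4047/962 in lowest terms: an exact hit needs N1·N3 = k·4047 and N2·N4 = k·962 for one integer k, every count in [12, 96]; additionally prefer no 1:1 stage (N1 ≠ N2, N3 ≠ N4)
k = 1: N1·N3 = 4047 = 57·71, N2·N4 = 962 = 13·74
achieved = 57·71/(13·74) = 4047/962; |achieved − target| = 0 ≤ 4047/96200 ✓

N1=57 N2=13 N3=71 N4=74 achieved=4047/962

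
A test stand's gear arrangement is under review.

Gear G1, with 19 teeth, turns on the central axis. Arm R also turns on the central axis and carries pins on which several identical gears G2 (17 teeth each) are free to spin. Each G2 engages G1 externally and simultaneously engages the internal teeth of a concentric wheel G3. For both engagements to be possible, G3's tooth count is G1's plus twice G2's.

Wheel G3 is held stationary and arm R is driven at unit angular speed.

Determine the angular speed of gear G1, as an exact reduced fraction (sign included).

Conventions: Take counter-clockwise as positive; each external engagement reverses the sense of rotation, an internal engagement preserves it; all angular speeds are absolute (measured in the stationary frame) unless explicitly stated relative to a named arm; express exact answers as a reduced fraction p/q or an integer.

planetary set (19T centre, 17T on arm, 53T internal) — Willis relation
ring teeth: 19 + 2·17 = 53
19(ω_sun−ω_arm) = −53(ω_ring−ω_arm),  ω_ring = 0, ω_arm = 1
ω_sun = 1 − (53/19)(0−1) = 72/19
exact speed ratio = 72/19

72/19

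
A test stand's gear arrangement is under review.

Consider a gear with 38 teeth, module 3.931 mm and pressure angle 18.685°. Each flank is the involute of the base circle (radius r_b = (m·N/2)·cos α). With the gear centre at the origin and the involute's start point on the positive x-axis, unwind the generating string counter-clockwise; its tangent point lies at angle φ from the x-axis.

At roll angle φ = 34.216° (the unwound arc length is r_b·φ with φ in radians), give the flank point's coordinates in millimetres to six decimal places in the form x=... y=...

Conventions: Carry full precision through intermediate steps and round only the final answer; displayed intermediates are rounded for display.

single-mesh involute tooth geometry (38T wheel at module 3.931)
pitch radius r_p = m·N/2 = 3.931·38/2 = 74.689000
base radius r_b = r_p·cos α = 74.689000·cos 18.685° = 70.752455
roll angle φ = 34.216° = 0.59718186 rad
x = r_b·(cos φ + φ·sin φ) = 82.265824
y = r_b·(sin φ − φ·cos φ) = 4.845875

x=82.265824 y=4.845875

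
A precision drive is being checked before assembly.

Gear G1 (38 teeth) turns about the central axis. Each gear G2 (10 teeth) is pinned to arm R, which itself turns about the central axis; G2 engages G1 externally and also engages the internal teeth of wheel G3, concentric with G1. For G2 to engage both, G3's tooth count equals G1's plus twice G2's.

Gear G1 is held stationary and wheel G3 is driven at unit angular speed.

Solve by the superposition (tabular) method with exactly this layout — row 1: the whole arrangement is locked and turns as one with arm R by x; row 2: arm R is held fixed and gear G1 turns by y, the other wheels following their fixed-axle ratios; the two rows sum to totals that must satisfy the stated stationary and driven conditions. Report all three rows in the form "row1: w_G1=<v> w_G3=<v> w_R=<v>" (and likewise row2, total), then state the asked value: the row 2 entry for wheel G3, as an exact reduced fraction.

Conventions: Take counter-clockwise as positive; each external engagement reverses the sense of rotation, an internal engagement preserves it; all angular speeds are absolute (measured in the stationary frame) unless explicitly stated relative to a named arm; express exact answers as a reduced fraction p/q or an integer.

topology: planetary set — G1 38T / G2 10T / G3 58T, arm = carrier (Willis)
superposition row 1 [locked train]: every member turns x
superposition row 2 [arm held]: sun y, ring −(38/58)·y, arm 0
boundary: total ω_sun = x + y = 0 and total ω_ring = x − (38/58)·y = 1  ⇒  y = -29/48, x = 29/48
row 2 ring = −(38/58)·(-29/48) = 19/48
totals (row 1 + row 2): sun 29/48 + (-29/48) = 0, ring 29/48 + 19/48 = 1, arm 29/48 + 0 = 29/48
asked cell (row2, ring) = 19/48

row1: w_G1=29/48 w_G3=29/48 w_R=29/48
row2: w_G1=-29/48 w_G3=19/48 w_R=0
total: w_G1=0 w_G3=1 w_R=29/48
asked value: 19/48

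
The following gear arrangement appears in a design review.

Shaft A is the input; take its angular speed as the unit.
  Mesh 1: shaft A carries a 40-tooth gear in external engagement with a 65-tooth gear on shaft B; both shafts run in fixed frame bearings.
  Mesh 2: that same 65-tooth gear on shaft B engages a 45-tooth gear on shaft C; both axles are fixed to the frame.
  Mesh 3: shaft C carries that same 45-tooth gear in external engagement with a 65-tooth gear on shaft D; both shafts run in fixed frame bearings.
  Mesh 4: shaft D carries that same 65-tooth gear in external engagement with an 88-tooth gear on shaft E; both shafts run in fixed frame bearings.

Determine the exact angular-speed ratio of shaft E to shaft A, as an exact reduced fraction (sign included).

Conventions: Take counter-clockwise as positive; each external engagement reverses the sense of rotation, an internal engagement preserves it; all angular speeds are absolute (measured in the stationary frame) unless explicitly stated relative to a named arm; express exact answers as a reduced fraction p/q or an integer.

5/11

class = fixed-axis compound train [4 meshes; 4 ratios multiply, 4 sense flips]
mesh 1 [40T→65T]: running ratio 8/13, sense −
mesh 2 [65T→45T]: running ratio 8/9, sense +
mesh 3 [45T→65T]: running ratio 8/13, sense −
mesh 4 [65T→88T]: running ratio 5/11, sense +
ω_out/ω_in = 5/11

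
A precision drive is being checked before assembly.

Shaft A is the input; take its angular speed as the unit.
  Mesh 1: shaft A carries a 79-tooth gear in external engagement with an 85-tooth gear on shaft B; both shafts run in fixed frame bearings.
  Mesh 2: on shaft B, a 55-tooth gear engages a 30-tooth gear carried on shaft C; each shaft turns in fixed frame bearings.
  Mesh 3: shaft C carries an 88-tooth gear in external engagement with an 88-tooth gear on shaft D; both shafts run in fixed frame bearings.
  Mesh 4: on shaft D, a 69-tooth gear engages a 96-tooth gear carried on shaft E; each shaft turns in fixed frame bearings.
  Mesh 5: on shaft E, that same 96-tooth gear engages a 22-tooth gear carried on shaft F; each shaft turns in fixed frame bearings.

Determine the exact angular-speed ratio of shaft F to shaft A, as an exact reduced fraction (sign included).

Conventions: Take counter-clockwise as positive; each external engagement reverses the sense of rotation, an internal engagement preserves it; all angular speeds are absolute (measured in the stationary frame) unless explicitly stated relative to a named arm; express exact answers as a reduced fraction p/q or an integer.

-1817/340

class = fixed-axis compound train [5 meshes; 5 ratios multiply, 5 sense flips]
mesh 1 [79T→85T]: running ratio 79/85, sense −
mesh 2 [55T→30T]: running ratio 869/510, sense +
mesh 3 [88T→88T]: running ratio 869/510, sense −
mesh 4 [69T→96T]: running ratio 19987/16320, sense +
mesh 5 [96T→22T]: running ratio 1817/340, sense −
ω_out/ω_in = -1817/340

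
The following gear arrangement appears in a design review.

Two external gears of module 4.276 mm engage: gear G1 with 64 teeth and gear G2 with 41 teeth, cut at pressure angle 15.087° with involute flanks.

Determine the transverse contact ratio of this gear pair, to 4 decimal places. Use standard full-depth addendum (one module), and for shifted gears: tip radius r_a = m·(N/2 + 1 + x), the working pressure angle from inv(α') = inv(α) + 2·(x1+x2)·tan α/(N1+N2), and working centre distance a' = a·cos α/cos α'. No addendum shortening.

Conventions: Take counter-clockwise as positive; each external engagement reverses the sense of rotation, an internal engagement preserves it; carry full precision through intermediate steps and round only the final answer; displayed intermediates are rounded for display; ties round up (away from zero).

recognized (one external pair, fixed centres): single-mesh tooth geometry, m = 4.276, N1 = 64, N2 = 41
base radii: r_b1 = 132.115635, r_b2 = 84.636579
tip radii: r_a1 = 141.108000, r_a2 = 91.934000
no profile shift: α' = α, a' = a
action lengths: √(r_a1²−r_b1²) = 49.567394, √(r_a2²−r_b2²) = 35.895820
base pitch p_b = π·m·cos α = 12.970422
CR = (49.567394 + 35.895820 − 224.490000·sin 15.08700°)/12.970422 = 2.084106
contact ratio ≈ 2.0841

2.0841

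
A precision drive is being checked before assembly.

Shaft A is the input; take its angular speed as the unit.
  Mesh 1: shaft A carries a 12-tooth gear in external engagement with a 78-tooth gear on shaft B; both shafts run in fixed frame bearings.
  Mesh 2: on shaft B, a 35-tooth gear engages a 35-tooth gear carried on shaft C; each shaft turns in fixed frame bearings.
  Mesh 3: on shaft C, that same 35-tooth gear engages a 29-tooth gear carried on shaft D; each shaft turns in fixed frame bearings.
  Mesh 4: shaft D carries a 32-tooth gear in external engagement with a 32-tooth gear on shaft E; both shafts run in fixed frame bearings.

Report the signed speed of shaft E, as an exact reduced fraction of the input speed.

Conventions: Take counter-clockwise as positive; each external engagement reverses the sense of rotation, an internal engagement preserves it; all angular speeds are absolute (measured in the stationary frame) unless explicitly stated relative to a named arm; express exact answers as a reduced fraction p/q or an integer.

70/377

4-mesh fixed-axis compound train (all bearings frame-fixed)
mesh 1 [12T→78T]: |ω|/ω_in = 1×12/78 = 2/13, sense flips to −
mesh 2 [35T→35T]: |ω|/ω_in = (2/13)×35/35 = 2/13, sense flips to +
mesh 3 [35T→29T]: |ω|/ω_in = (2/13)×35/29 = 70/377, sense flips to −
mesh 4 [32T→32T]: |ω|/ω_in = (70/377)×32/32 = 70/377, sense flips to +
signed output speed (× input speed) = 70/377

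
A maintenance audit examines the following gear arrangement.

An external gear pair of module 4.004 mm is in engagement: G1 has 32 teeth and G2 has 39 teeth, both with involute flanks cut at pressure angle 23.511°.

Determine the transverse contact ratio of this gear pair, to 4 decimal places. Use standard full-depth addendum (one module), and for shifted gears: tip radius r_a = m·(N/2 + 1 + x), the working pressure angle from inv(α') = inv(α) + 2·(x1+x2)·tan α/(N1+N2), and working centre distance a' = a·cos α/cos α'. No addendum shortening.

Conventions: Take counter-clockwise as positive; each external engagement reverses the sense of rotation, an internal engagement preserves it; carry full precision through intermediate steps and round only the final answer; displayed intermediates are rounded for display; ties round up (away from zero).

1.5451

topology: single-mesh involute geometry — m = 4.004, 32T/39T pair
base radii: r_b1 = 58.745631, r_b2 = 71.596238
tip radii: r_a1 = 68.068000, r_a2 = 82.082000
no profile shift: α' = α, a' = a
action lengths: √(r_a1²−r_b1²) = 34.383186, √(r_a2²−r_b2²) = 40.142664
base pitch p_b = π·m·cos α = 11.534678
CR = (34.383186 + 40.142664 − 142.142000·sin 23.51100°)/11.534678 = 1.545066
contact ratio ≈ 1.5451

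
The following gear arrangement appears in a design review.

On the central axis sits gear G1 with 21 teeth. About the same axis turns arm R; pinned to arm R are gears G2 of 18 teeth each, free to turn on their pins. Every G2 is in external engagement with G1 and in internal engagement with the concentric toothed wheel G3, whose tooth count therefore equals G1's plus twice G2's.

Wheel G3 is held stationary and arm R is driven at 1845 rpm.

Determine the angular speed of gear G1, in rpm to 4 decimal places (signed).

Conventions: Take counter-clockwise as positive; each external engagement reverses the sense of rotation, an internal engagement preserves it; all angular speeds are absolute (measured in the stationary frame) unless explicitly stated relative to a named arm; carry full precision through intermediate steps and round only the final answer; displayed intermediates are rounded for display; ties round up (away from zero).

recognized (axles ride arm R): planetary set, 21/18/57 teeth
normalise by the input: solve with ω_arm = 1, then scale by 1845 rpm
ring teeth: 21 + 2·18 = 57
21(ω_sun−ω_arm) = −57(ω_ring−ω_arm),  ω_ring = 0, ω_arm = 1
ω_sun = 1 − (57/21)(0−1) = 26/7
scale: ω_sun = 26/7 × 1845 rpm = +6852.8571 rpm

+6852.8571 rpm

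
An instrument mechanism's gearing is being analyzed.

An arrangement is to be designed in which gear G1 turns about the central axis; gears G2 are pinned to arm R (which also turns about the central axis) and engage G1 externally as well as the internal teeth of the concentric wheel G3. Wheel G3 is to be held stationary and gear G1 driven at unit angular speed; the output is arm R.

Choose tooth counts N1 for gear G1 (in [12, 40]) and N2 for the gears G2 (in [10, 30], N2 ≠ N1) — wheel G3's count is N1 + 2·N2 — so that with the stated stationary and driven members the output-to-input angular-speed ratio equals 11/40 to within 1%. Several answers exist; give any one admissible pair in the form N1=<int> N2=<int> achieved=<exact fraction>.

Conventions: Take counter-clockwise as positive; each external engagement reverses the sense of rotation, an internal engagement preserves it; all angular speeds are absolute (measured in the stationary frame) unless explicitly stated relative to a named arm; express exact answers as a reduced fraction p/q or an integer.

planetary set to be sized for 11/40 (Willis relation)
Willis with ω_ring = 0: ω_arm/ω_sun = N1/(N1+N3); set equal to 11/40  ⇒  N3/N1 = 1/(11/40) − 1 = 29/11
N3 = N1 + 2·N2  ⇒  N2/N1 = (N3/N1 − 1)/2 = (29/11 − 1)/2 = 9/11
smallest multiple with N1 ≥ 12 and N2 ≥ 10: k = 2  ⇒  N1 = 2·11 = 22, N2 = 2·9 = 18 (N1 ≤ 40, N2 ≤ 30, N2 ≠ N1 ✓), N3 = 22 + 2·18 = 58
check: N1/(N1+N3) with N1 = 22, N3 = 58 gives 11/40; |achieved − target| = 0 ≤ 11/4000 ✓

N1=22 N2=18 achieved=11/40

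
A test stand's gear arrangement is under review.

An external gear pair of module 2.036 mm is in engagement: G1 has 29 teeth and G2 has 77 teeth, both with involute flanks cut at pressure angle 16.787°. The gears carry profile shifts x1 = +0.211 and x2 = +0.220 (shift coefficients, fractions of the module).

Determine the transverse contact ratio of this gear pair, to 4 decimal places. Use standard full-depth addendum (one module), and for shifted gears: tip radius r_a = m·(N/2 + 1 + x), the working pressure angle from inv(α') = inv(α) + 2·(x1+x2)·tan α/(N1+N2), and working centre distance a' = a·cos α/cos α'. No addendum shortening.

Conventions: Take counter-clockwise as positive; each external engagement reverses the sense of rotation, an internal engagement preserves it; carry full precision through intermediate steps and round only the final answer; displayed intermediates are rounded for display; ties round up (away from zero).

1.8200

topology: single-mesh involute geometry — m = 2.036, 29T/77T pair
base radii: r_b1 = 28.263922, r_b2 = 75.045585
tip radii: r_a1 = 31.987596, r_a2 = 80.869920
inv(α') = inv(16.787°) + 2·(+0.211+0.220)·tan α/(29+77) = 0.01113503  ⇒  α' = 18.20089°
a' = a·cos α / cos α' = 107.9080·cos 16.787°/cos 18.20089° = 108.750603
action lengths: √(r_a1²−r_b1²) = 14.978553, √(r_a2²−r_b2²) = 30.134767
base pitch p_b = π·m·cos α = 6.123705
CR = (14.978553 + 30.134767 − 108.750603·sin 18.20089°)/6.123705 = 1.819994
contact ratio ≈ 1.8200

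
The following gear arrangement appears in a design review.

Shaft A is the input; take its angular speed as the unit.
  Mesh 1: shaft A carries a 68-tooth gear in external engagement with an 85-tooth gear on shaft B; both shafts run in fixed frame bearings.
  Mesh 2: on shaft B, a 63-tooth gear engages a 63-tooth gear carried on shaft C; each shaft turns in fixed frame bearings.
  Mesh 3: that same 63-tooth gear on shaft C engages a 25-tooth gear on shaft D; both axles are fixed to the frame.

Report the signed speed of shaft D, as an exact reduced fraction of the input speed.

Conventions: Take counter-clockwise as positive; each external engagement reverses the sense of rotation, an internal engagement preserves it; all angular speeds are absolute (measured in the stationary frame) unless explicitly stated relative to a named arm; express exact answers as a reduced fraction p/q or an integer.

3-mesh fixed-axis compound train (all bearings frame-fixed)
mesh 1 [68T→85T]: |ω|/ω_in = 1×68/85 = 4/5, sense flips to −
mesh 2 [63T→63T]: |ω|/ω_in = (4/5)×63/63 = 4/5, sense flips to +
mesh 3 [63T→25T]: |ω|/ω_in = (4/5)×63/25 = 252/125, sense flips to −
signed output speed (× input speed) = -252/125

-252/125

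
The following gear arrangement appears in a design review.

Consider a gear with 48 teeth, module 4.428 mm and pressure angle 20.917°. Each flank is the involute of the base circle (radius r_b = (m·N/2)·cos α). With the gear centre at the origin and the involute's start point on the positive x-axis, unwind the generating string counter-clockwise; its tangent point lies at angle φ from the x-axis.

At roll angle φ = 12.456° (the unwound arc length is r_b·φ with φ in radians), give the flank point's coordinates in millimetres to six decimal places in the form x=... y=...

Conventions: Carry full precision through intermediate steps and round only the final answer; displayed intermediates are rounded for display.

x=101.586694 y=0.338380

topology: single-mesh involute geometry — m = 4.428, N = 48
pitch radius r_p = m·N/2 = 4.428·48/2 = 106.272000
base radius r_b = r_p·cos α = 106.272000·cos 20.917° = 99.268525
roll angle φ = 12.456° = 0.21739821 rad
x = r_b·(cos φ + φ·sin φ) = 101.586694
y = r_b·(sin φ − φ·cos φ) = 0.338380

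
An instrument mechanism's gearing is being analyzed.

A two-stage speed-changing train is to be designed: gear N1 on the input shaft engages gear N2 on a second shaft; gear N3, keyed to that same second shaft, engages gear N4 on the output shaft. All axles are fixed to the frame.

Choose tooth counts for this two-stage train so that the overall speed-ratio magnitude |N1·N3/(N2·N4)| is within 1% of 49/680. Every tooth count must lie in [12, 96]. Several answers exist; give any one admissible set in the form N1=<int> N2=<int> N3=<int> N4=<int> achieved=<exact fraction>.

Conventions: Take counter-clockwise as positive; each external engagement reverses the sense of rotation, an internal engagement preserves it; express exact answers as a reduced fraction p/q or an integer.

design class (target 49/680): fixed-axis compound train
target = 49/680 in lowest terms: an exact hit needs N1·N3 = k·49 and N2·N4 = k·680 for one integer k, every count in [12, 96]; additionally prefer no 1:1 stage (N1 ≠ N2, N3 ≠ N4)
k = 1…3: no 1:1-free in-range split of k·49 and k·680 into factor pairs; take k = 4
k = 4: N1·N3 = 196 = 14·14, N2·N4 = 2720 = 32·85
achieved = 14·14/(32·85) = 49/680; |achieved − target| = 0 ≤ 49/68000 ✓

N1=14 N2=32 N3=14 N4=85 achieved=49/680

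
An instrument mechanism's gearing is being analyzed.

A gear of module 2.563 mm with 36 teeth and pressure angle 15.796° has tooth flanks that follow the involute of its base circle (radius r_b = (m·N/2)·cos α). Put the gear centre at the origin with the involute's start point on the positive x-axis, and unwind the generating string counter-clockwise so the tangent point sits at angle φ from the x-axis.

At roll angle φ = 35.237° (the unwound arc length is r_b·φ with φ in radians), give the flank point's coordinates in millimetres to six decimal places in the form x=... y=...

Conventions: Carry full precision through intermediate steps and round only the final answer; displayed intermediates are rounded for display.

class = single-mesh tooth geometry [base-circle involute, m = 2.563, 36T]
pitch radius r_p = m·N/2 = 2.563·36/2 = 46.134000
base radius r_b = r_p·cos α = 46.134000·cos 15.796° = 44.391842
roll angle φ = 35.237° = 0.61500167 rad
x = r_b·(cos φ + φ·sin φ) = 52.009649
y = r_b·(sin φ − φ·cos φ) = 3.313560

x=52.009649 y=3.313560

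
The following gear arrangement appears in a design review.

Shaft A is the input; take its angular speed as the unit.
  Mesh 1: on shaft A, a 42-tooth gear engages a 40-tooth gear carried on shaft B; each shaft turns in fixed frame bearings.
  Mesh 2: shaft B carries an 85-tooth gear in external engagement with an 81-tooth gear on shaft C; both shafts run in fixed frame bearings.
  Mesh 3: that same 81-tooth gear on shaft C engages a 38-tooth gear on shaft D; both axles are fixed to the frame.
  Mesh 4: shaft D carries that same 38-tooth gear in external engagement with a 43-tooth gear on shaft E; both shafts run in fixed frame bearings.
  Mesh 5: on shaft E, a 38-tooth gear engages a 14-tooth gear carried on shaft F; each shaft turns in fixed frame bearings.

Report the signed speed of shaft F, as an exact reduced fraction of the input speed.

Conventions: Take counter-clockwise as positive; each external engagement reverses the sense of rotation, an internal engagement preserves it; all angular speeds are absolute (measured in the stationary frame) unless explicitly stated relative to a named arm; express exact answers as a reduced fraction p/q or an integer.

5-mesh fixed-axis compound train (all bearings frame-fixed)
mesh 1 [42T→40T]: |ω|/ω_in = 1×42/40 = 21/20, sense flips to −
mesh 2 [85T→81T]: |ω|/ω_in = (21/20)×85/81 = 119/108, sense flips to +
mesh 3 [81T→38T]: |ω|/ω_in = (119/108)×81/38 = 357/152, sense flips to −
mesh 4 [38T→43T]: |ω|/ω_in = (357/152)×38/43 = 357/172, sense flips to +
mesh 5 [38T→14T]: |ω|/ω_in = (357/172)×38/14 = 969/172, sense flips to −
signed output speed (× input speed) = -969/172

-969/172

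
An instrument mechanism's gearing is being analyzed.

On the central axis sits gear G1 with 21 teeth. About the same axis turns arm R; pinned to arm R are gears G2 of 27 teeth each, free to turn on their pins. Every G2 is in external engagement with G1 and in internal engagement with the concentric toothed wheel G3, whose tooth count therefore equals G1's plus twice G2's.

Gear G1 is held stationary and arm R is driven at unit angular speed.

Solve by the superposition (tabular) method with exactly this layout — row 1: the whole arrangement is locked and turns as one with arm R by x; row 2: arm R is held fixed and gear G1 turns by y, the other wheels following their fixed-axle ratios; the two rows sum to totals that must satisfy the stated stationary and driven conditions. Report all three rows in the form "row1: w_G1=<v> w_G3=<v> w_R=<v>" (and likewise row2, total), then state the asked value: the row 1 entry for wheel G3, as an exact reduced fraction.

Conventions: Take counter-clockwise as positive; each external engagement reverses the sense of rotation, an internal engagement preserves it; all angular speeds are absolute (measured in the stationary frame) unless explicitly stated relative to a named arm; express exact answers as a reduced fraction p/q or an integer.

planetary set (21T centre, 27T on arm, 75T internal) — Willis relation
row 1 — lock + rotate with arm: ω_sun = ω_ring = ω_arm = x
row 2 — arm fixed, fixed-axis ratios: sun y, ring −(21/75)·y, arm 0
boundary: total ω_sun = x + y = 0 and total ω_arm = x = 1  ⇒  y = -1, x = 1
row 2 ring = −(21/75)·(-1) = 7/25
totals (row 1 + row 2): sun 1 + (-1) = 0, ring 1 + 7/25 = 32/25, arm 1 + 0 = 1
asked cell (row1, ring) = 1

row1: w_G1=1 w_G3=1 w_R=1
row2: w_G1=-1 w_G3=7/25 w_R=0
total: w_G1=0 w_G3=32/25 w_R=1
asked value: 1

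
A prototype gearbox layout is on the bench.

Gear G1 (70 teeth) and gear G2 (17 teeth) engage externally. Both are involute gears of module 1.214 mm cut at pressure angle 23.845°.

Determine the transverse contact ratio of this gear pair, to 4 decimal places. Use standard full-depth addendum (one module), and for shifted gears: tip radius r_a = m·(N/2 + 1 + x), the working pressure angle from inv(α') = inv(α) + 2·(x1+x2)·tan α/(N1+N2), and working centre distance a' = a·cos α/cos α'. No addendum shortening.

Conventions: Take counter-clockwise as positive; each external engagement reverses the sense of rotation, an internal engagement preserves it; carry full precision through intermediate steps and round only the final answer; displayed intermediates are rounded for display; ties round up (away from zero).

1.5112

class = single-mesh tooth geometry [involute pair 70T × 17T, m = 1.214]
base radii: r_b1 = 38.863157, r_b2 = 9.438195
tip radii: r_a1 = 43.704000, r_a2 = 11.533000
no profile shift: α' = α, a' = a
action lengths: √(r_a1²−r_b1²) = 19.992364, √(r_a2²−r_b2²) = 6.628013
base pitch p_b = π·m·cos α = 3.488349
CR = (19.992364 + 6.628013 − 52.809000·sin 23.84500°)/3.488349 = 1.511205
contact ratio ≈ 1.5112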